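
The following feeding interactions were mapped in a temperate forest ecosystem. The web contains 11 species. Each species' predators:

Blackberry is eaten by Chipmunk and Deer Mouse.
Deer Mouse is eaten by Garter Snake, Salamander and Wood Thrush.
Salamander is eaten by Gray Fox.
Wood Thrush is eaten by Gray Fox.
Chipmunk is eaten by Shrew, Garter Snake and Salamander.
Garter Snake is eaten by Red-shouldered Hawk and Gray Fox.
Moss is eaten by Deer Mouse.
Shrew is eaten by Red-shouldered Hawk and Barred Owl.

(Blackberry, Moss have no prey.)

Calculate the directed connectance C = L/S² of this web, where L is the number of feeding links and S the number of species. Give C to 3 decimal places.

The web has S = 11 species and L = 15 feeding links.
C = L / S² = 15 / 121 = 0.1240 ≈ 0.124.

C = 0.124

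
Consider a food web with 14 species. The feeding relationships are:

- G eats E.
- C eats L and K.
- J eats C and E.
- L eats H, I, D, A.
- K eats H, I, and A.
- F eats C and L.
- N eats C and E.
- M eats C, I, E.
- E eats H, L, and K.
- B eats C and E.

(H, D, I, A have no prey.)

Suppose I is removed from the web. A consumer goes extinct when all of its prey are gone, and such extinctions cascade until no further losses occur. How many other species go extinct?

Remove I.
Every predator of it retains at least one other prey: K still has H, A; L still has H, D, A; M still has C, E.
No consumer loses all prey, so no secondary extinctions occur.

0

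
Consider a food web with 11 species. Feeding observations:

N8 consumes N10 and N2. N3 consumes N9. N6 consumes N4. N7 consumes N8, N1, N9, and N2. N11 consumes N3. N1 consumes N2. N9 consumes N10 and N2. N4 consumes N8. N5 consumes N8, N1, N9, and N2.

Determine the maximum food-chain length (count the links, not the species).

3 links

One longest chain: N10 → N9 → N3 → N11.
It has 4 species and 3 links.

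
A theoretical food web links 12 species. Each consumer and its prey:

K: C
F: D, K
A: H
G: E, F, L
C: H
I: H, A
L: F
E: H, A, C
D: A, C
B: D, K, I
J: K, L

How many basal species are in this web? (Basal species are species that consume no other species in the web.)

1

Basal species (no prey listed): H.
Count: 1.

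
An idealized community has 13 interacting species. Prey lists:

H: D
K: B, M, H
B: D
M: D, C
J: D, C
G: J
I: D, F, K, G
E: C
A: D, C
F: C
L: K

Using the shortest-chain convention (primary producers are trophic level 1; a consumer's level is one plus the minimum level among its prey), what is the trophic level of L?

Trophic level 4

D is a producer → level 1.
B eats D → level 2.
K eats B → level 3.
L eats K → level 4.
No prey of L is below level 3, so 4 is the minimum.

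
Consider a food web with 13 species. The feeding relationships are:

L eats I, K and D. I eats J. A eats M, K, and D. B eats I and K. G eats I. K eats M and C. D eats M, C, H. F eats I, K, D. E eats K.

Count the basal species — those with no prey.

Basal species (no prey listed): C, J, M, H.
Count: 4.

4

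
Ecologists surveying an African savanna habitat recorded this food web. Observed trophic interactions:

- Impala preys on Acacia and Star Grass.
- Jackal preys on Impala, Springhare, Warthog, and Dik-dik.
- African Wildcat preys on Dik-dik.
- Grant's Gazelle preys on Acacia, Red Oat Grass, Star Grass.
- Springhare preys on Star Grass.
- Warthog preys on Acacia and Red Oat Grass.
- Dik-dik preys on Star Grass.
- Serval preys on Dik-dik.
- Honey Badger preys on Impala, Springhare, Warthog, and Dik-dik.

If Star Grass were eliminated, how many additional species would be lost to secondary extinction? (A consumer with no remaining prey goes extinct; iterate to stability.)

4

Remove Star Grass.
Round 1: Dik-dik (all prey gone), Springhare (all prey gone) → extinct.
Round 2: Serval (all prey gone), African Wildcat (all prey gone) → extinct.
No further losses. Total secondary extinctions: 4.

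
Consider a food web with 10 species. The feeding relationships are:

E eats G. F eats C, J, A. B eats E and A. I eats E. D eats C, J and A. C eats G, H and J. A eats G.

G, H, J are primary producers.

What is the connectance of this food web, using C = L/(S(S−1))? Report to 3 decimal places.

The web has S = 10 species and L = 14 feeding links.
C = L / (S(S−1)) = 14 / 90 = 0.1556 ≈ 0.156.

C = 0.156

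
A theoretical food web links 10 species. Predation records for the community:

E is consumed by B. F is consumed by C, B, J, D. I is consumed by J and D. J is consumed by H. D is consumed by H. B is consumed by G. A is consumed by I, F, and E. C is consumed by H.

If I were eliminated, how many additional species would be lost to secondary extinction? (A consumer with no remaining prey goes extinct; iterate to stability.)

Remove I.
Every predator of it retains at least one other prey: D still has F; J still has F.
No consumer loses all prey, so no secondary extinctions occur.

0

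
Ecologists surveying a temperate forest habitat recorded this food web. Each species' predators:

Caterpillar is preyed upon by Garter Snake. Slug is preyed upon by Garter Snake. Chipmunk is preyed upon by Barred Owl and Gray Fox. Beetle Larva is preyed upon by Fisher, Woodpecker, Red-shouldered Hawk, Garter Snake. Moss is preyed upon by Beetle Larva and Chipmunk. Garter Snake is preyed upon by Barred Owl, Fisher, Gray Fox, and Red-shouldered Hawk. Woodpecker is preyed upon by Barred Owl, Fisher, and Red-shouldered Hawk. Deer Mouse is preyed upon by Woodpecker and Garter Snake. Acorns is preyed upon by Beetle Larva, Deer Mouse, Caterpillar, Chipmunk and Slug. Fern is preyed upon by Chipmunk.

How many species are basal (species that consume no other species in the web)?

3

Basal species (no prey listed): Acorns, Moss, Fern.
Count: 3.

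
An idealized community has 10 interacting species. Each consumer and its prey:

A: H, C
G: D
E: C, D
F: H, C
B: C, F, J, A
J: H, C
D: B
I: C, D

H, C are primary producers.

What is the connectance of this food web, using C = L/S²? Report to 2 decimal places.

The web has S = 10 species and L = 16 feeding links.
C = L / S² = 16 / 100 = 0.1600 ≈ 0.16.

C = 0.16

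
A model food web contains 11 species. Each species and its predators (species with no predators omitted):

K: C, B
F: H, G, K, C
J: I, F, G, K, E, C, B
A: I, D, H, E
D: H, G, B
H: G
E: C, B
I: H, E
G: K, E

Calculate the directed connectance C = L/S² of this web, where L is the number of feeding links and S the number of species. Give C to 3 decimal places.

The web has S = 11 species and L = 27 feeding links.
C = L / S² = 27 / 121 = 0.2231 ≈ 0.223.

C = 0.223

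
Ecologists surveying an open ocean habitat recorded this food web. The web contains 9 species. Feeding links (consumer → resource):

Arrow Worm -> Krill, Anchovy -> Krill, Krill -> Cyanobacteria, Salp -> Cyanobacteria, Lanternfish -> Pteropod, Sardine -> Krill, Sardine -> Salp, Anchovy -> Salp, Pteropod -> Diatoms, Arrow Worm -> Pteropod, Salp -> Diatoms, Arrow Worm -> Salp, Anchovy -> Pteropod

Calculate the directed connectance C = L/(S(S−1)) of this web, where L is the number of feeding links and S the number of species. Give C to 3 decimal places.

C = 0.181

The web has S = 9 species and L = 13 feeding links.
C = L / (S(S−1)) = 13 / 72 = 0.1806 ≈ 0.181.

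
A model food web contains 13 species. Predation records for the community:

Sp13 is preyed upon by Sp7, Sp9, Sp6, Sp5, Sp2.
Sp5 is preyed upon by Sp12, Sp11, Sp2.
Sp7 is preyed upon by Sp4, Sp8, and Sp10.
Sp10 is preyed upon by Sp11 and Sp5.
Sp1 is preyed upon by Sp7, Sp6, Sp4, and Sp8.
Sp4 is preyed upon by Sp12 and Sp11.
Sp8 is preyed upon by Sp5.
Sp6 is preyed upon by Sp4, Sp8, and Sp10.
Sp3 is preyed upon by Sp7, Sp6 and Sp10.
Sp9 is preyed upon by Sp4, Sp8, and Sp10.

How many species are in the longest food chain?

One longest chain: Sp13 → Sp9 → Sp8 → Sp5 → Sp11.
It has 5 species and 4 links.

5 species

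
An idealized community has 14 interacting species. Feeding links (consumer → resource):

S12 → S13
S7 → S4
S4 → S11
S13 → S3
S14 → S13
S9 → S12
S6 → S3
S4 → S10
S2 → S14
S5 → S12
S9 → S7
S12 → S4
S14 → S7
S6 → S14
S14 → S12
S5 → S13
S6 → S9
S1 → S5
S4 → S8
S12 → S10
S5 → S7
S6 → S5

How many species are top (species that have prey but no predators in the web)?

Top species (has prey, but nothing eats it): S6, S1, S2.
Count: 3.

3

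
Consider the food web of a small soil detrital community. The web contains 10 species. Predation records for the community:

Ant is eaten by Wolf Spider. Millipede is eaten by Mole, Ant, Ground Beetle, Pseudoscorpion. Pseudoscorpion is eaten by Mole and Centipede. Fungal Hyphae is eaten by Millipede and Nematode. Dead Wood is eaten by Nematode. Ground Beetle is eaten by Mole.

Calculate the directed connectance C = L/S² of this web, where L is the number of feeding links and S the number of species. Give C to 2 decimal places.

C = 0.11

The web has S = 10 species and L = 11 feeding links.
C = L / S² = 11 / 100 = 0.1100 ≈ 0.11.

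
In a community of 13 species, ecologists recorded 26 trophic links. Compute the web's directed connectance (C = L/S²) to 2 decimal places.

The web has S = 13 species and L = 26 feeding links.
C = L / S² = 26 / 169 = 0.1538 ≈ 0.15.

C = 0.15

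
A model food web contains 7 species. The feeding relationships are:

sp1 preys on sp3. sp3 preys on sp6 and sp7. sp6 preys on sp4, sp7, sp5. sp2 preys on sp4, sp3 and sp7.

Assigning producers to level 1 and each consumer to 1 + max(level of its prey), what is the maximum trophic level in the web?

Producers (level 1): sp4, sp5, sp7.
sp4 → sp6 → sp3 → sp2 gives sp2 level 4.
No species has a prey at level 4, so no species reaches level 5.

4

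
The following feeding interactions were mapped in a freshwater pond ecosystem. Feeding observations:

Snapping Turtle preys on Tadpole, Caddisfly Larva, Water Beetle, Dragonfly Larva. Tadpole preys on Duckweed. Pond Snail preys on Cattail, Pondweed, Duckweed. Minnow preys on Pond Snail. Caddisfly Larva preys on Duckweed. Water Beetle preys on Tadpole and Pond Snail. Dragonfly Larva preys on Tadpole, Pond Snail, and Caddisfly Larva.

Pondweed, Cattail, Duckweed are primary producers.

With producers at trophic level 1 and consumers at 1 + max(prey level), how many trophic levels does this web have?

4

Producers (level 1): Pondweed, Cattail, Duckweed.
Duckweed → Caddisfly Larva → Dragonfly Larva → Snapping Turtle gives Snapping Turtle level 4.
No species has a prey at level 4, so no species reaches level 5.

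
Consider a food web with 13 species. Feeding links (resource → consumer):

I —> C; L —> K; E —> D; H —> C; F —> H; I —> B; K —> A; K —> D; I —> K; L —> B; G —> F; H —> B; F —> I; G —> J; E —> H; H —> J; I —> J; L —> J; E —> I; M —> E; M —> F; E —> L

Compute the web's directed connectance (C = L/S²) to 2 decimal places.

C = 0.13

The web has S = 13 species and L = 22 feeding links.
C = L / S² = 22 / 169 = 0.1302 ≈ 0.13.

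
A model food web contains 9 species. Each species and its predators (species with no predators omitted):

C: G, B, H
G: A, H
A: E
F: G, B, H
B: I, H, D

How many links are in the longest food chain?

3 links

One longest chain: F → G → A → E.
It has 4 species and 3 links.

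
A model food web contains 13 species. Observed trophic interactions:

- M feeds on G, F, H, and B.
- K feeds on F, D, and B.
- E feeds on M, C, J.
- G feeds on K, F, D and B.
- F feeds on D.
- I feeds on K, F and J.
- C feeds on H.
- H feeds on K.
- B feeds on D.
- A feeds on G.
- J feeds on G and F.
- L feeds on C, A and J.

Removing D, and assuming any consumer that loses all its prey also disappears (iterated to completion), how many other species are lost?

Remove D.
Round 1: F (all prey gone), B (all prey gone) → extinct.
Round 2: K (all prey gone) → extinct.
Round 3: G (all prey gone), H (all prey gone) → extinct.
Round 4: C (all prey gone), M (all prey gone), J (all prey gone), A (all prey gone) → extinct.
Round 5: L (all prey gone), E (all prey gone), I (all prey gone) → extinct.
No further losses. Total secondary extinctions: 12.

12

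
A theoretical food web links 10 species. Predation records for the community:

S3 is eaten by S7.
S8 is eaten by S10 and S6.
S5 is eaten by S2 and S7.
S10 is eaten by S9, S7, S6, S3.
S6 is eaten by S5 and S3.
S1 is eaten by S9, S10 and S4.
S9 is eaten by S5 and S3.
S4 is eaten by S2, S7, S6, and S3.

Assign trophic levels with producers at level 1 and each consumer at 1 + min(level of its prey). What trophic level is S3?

S1 is a producer → level 1.
S10 eats S1 → level 2.
S3 eats S10 → level 3.
No prey of S3 is below level 2, so 3 is the minimum.

Trophic level 3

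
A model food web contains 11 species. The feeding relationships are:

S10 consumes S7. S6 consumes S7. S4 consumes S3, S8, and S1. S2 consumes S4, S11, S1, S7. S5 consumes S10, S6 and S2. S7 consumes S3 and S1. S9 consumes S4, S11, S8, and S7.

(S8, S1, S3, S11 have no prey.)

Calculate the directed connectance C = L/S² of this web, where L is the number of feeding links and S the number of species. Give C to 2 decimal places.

C = 0.15

The web has S = 11 species and L = 18 feeding links.
C = L / S² = 18 / 121 = 0.1488 ≈ 0.15.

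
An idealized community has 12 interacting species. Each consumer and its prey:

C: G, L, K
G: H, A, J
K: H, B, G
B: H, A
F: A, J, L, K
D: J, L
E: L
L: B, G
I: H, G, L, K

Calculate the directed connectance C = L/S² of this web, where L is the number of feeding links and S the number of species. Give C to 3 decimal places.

The web has S = 12 species and L = 24 feeding links.
C = L / S² = 24 / 144 = 0.1667 ≈ 0.167.

C = 0.167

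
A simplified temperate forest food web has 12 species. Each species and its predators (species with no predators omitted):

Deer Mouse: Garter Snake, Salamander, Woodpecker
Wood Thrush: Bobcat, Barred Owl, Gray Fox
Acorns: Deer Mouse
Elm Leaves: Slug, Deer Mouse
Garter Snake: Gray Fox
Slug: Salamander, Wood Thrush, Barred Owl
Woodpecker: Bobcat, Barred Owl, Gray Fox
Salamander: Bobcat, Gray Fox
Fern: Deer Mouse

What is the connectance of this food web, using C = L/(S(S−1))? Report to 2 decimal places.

C = 0.14

The web has S = 12 species and L = 19 feeding links.
C = L / (S(S−1)) = 19 / 132 = 0.1439 ≈ 0.14.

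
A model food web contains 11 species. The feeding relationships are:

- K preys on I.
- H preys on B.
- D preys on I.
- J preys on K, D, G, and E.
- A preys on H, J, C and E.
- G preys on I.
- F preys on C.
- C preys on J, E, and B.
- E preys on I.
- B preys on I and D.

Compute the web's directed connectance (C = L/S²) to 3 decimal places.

C = 0.157

The web has S = 11 species and L = 19 feeding links.
C = L / S² = 19 / 121 = 0.1570 ≈ 0.157.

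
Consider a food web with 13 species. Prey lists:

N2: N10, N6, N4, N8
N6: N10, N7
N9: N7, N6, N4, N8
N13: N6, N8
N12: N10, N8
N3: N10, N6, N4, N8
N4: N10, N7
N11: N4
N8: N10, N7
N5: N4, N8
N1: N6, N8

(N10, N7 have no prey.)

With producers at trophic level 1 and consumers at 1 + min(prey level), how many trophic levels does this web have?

3

Producers (level 1): N10, N7.
Following each consumer down to its lowest-level prey: N10 → N6 → N13 (levels 1 through 3).
All prey of N13 (N6 2, N8 2) are at level 2 or above, so N13 is at level 1 + 2 = 3.
Every consumer has at least one prey at level 2 or below, so none exceeds level 3.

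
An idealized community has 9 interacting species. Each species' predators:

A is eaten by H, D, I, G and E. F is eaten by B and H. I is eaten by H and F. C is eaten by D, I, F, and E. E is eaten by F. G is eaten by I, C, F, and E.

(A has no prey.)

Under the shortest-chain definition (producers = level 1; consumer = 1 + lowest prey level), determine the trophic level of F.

Trophic level 3

A is a producer → level 1.
G eats A → level 2.
F eats G → level 3.
No prey of F is below level 2, so 3 is the minimum.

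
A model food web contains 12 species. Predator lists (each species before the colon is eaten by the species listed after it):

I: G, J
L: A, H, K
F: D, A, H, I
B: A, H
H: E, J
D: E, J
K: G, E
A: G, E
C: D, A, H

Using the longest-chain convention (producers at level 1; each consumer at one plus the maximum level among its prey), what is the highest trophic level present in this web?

3

Producers (level 1): L, B, F, C.
F → I → G gives G level 3.
No species has a prey at level 3, so no species reaches level 4.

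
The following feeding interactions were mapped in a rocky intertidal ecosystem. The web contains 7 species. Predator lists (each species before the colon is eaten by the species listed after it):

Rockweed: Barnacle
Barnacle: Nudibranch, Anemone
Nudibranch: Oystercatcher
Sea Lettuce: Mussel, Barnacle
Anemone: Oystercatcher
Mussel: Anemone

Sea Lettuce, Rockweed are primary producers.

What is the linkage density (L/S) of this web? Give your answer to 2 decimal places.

There are L = 8 links among S = 7 species.
L/S = 8/7 = 1.1429 ≈ 1.14.

L/S = 1.14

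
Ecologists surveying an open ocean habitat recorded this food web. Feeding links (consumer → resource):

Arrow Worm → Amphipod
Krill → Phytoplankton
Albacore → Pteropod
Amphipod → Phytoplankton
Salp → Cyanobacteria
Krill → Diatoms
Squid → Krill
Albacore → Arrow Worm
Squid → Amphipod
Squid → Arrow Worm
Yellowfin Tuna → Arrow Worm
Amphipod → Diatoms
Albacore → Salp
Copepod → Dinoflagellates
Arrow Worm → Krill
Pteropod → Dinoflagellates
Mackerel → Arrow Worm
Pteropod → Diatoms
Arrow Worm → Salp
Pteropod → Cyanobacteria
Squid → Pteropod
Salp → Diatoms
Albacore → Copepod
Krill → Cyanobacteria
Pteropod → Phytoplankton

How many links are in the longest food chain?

One longest chain: Diatoms → Salp → Arrow Worm → Yellowfin Tuna.
It has 4 species and 3 links.

3 links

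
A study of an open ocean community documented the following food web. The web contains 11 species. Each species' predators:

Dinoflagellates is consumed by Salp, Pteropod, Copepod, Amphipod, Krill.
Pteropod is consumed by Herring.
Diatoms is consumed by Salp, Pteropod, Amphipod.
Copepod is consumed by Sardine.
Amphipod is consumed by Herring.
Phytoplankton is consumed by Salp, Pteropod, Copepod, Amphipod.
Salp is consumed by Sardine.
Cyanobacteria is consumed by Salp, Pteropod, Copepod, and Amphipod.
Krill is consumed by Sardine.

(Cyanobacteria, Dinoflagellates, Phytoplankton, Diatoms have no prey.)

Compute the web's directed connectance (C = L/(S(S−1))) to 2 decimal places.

The web has S = 11 species and L = 21 feeding links.
C = L / (S(S−1)) = 21 / 110 = 0.1909 ≈ 0.19.

C = 0.19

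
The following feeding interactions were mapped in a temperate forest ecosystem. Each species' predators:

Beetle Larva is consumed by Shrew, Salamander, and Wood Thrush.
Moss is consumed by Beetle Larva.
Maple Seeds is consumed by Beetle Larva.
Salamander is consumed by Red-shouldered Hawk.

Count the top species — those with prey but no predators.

Top species (has prey, but nothing eats it): Wood Thrush, Shrew, Red-shouldered Hawk.
Count: 3.

3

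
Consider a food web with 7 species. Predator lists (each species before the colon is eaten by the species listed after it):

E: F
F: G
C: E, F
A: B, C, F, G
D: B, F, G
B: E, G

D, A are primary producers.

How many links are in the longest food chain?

4 links

One longest chain: D → B → E → F → G.
It has 5 species and 4 links.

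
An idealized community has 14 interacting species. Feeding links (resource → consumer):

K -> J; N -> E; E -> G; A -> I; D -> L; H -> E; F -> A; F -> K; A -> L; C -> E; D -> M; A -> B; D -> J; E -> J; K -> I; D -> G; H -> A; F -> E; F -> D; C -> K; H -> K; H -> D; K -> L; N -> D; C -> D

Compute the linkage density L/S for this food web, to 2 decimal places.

L/S = 1.79

There are L = 25 links among S = 14 species.
L/S = 25/14 = 1.7857 ≈ 1.79.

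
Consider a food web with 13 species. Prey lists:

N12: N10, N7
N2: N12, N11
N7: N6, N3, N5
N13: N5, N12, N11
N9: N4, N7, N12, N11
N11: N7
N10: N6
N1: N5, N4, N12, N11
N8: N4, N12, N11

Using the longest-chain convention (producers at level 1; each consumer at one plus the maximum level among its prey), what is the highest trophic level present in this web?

Producers (level 1): N6, N3, N5, N4.
N6 → N10 → N12 → N13 gives N13 level 4.
No species has a prey at level 4, so no species reaches level 5.

4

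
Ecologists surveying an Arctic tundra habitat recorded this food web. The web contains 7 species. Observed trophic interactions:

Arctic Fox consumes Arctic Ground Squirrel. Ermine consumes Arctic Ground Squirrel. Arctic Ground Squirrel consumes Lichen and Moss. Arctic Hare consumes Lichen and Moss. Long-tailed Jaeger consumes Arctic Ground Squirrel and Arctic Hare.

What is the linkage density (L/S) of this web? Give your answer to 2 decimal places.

L/S = 1.14

There are L = 8 links among S = 7 species.
L/S = 8/7 = 1.1429 ≈ 1.14.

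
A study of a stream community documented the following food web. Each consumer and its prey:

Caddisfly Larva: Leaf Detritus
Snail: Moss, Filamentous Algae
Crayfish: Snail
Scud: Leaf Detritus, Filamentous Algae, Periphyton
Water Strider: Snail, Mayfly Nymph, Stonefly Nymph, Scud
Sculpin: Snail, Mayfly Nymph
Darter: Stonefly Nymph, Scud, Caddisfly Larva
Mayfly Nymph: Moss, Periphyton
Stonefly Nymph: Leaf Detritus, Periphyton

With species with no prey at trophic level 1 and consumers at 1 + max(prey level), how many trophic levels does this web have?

3

Basal resources (level 1): Leaf Detritus, Moss, Filamentous Algae, Periphyton.
Moss → Snail → Water Strider gives Water Strider level 3.
No species has a prey at level 3, so no species reaches level 4.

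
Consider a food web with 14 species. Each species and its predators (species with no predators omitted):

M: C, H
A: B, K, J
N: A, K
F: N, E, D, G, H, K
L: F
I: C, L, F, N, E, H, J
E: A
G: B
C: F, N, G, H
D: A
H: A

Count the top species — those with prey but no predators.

3

Top species (has prey, but nothing eats it): B, K, J.
Count: 3.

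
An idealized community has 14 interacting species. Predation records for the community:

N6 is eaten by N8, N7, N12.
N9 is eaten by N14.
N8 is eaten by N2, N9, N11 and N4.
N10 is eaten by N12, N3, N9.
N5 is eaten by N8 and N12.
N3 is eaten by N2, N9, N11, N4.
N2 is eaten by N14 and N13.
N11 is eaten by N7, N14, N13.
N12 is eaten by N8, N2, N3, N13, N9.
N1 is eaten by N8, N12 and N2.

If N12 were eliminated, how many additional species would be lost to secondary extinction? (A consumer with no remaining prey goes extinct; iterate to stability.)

0

Remove N12.
Every predator of it retains at least one other prey: N3 still has N10; N8 still has N6, N1, N5; N9 still has N10, N3, N8; N2 still has N1, N3, N8; N13 still has N2, N11.
No consumer loses all prey, so no secondary extinctions occur.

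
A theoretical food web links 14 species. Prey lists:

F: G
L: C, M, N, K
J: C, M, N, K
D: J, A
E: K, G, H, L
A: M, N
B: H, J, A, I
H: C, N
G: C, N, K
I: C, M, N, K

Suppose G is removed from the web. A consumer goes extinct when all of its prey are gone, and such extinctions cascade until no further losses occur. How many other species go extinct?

Remove G.
Round 1: F (all prey gone) → extinct.
No further losses. Total secondary extinctions: 1.

1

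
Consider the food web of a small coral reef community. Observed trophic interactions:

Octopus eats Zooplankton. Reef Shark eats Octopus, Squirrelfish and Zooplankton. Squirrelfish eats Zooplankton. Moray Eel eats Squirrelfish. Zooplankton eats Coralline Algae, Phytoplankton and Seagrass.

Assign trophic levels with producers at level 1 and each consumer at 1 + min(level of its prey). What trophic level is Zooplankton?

Trophic level 2

Seagrass is a producer → level 1.
Zooplankton eats Seagrass → level 2.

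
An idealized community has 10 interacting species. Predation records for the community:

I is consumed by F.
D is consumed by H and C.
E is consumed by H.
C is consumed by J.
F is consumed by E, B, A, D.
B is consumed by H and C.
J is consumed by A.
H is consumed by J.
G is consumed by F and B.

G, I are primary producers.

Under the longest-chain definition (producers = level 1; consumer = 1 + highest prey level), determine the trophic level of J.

Trophic level 5

G is a producer → level 1.
F eats G (level 1); other prey at levels: I 1 → level 2.
B eats F (level 2); other prey at levels: G 1 → level 3.
H eats B (level 3); other prey at levels: D 3, E 3 → level 4.
J eats H (level 4); other prey at levels: C 4 → level 5.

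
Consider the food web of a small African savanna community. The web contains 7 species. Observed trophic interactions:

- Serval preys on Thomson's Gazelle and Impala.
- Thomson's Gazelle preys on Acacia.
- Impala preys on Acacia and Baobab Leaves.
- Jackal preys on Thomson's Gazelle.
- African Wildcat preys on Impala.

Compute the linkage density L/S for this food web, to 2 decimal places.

L/S = 1.00

There are L = 7 links among S = 7 species.
L/S = 7/7 = 1.0000 ≈ 1.00.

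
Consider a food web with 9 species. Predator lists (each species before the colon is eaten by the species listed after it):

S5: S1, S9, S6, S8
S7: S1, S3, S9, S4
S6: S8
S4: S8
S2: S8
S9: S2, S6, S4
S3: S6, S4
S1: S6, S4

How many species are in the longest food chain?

4 species

One longest chain: S5 → S9 → S2 → S8.
It has 4 species and 3 links.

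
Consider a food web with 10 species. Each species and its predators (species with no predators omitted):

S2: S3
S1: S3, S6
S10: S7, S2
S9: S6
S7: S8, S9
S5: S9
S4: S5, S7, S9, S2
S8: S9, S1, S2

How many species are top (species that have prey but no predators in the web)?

2

Top species (has prey, but nothing eats it): S3, S6.
Count: 2.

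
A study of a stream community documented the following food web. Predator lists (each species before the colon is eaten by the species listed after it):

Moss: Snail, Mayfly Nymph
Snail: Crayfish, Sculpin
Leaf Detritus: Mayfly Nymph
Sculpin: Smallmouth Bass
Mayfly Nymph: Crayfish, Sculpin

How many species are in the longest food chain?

One longest chain: Moss → Snail → Sculpin → Smallmouth Bass.
It has 4 species and 3 links.

4 species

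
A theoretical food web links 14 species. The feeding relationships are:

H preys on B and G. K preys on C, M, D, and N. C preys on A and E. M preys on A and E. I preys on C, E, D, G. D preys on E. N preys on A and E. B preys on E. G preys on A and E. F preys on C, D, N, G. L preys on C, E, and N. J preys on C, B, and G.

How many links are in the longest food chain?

2 links

One longest chain: E → G → J.
It has 3 species and 2 links.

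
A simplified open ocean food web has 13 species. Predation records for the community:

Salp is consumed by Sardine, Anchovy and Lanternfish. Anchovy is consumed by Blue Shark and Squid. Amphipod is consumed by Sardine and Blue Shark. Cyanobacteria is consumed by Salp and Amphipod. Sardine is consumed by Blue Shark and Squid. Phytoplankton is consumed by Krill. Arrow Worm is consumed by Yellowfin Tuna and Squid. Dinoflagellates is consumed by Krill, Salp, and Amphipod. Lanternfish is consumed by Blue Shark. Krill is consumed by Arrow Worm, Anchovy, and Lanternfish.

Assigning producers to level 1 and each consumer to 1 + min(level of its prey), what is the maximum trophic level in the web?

Producers (level 1): Cyanobacteria, Phytoplankton, Dinoflagellates.
Following each consumer down to its lowest-level prey: Cyanobacteria → Salp → Sardine → Squid (levels 1 through 4).
All prey of Squid (Sardine 3, Arrow Worm 3, Anchovy 3) are at level 3 or above, so Squid is at level 1 + 3 = 4.
Every consumer has at least one prey at level 3 or below, so none exceeds level 4.

4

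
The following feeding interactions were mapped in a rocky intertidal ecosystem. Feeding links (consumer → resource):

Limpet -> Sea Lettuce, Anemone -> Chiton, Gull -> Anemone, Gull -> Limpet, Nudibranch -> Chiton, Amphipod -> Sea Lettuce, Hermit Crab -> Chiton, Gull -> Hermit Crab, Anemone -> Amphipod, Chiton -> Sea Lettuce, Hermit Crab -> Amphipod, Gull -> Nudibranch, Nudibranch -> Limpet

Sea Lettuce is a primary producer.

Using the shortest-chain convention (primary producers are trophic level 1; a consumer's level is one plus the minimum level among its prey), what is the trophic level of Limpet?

Sea Lettuce is a producer → level 1.
Limpet eats Sea Lettuce → level 2.

Trophic level 2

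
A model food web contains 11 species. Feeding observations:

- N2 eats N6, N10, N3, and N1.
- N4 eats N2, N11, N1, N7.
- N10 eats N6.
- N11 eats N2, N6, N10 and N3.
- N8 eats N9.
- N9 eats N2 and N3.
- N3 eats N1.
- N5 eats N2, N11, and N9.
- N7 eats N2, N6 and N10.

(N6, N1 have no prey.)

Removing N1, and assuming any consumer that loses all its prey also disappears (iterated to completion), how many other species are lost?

Remove N1.
Round 1: N3 (all prey gone) → extinct.
No further losses. Total secondary extinctions: 1.

1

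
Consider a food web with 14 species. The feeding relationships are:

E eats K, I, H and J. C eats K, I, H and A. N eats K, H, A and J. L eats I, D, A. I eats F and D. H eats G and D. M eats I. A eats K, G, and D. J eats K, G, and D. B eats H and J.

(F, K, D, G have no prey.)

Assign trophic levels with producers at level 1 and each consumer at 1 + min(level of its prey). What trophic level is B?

Trophic level 3

K is a producer → level 1.
J eats K → level 2.
B eats J → level 3.
No prey of B is below level 2, so 3 is the minimum.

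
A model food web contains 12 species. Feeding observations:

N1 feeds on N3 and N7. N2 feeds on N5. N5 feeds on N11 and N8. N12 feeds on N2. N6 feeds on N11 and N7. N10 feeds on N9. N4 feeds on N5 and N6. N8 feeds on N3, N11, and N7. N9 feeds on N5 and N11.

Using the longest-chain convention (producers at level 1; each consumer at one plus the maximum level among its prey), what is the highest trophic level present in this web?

5

Producers (level 1): N7, N11, N3.
N7 → N8 → N5 → N2 → N12 gives N12 level 5.
No species has a prey at level 5, so no species reaches level 6.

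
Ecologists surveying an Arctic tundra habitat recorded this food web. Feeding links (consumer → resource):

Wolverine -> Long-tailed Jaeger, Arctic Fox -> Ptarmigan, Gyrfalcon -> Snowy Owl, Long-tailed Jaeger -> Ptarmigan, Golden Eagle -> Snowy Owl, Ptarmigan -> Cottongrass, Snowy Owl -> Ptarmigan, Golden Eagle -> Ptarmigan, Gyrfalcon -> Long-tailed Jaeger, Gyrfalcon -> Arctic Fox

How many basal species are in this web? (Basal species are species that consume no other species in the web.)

1

Basal species (no prey listed): Cottongrass.
Count: 1.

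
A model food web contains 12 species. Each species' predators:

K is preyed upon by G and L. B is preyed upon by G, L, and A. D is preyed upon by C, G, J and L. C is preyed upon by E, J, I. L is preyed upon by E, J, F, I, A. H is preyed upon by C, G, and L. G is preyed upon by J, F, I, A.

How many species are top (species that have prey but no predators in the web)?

Top species (has prey, but nothing eats it): F, I, E, A, J.
Count: 5.

5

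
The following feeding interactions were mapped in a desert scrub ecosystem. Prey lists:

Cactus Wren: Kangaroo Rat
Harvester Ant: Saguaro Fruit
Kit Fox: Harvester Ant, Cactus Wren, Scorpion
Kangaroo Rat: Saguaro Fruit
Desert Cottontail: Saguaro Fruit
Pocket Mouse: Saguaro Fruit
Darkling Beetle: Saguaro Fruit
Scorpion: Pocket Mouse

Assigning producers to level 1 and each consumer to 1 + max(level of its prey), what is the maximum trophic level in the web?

Producers (level 1): Saguaro Fruit.
Saguaro Fruit → Kangaroo Rat → Cactus Wren → Kit Fox gives Kit Fox level 4.
No species has a prey at level 4, so no species reaches level 5.

4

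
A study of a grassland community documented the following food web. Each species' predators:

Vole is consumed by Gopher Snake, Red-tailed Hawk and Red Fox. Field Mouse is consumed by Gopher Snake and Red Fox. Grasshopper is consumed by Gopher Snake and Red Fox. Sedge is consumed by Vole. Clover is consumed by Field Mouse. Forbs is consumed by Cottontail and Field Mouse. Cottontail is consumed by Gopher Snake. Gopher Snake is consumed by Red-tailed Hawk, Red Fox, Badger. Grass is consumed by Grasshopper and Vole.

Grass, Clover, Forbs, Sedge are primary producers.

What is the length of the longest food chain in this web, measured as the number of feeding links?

One longest chain: Grass → Vole → Gopher Snake → Red Fox.
It has 4 species and 3 links.

3 links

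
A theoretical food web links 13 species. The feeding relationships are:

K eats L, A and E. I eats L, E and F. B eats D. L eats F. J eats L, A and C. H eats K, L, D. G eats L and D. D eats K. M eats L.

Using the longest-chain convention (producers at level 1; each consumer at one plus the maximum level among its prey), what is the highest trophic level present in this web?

Producers (level 1): A, E, F, C.
F → L → K → D → H gives H level 5.
No species has a prey at level 5, so no species reaches level 6.

5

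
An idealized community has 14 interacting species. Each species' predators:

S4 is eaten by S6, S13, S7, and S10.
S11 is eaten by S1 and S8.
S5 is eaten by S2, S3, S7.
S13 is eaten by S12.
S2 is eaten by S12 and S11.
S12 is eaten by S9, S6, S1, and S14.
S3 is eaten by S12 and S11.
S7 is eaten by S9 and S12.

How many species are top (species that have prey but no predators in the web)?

6

Top species (has prey, but nothing eats it): S10, S14, S9, S8, S6, S1.
Count: 6.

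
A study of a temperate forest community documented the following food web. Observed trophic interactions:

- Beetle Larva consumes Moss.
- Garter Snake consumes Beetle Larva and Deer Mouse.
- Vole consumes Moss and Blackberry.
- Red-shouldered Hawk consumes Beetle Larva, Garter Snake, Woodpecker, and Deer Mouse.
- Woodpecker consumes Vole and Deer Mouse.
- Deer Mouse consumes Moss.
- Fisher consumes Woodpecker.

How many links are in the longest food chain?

3 links

One longest chain: Blackberry → Vole → Woodpecker → Fisher.
It has 4 species and 3 links.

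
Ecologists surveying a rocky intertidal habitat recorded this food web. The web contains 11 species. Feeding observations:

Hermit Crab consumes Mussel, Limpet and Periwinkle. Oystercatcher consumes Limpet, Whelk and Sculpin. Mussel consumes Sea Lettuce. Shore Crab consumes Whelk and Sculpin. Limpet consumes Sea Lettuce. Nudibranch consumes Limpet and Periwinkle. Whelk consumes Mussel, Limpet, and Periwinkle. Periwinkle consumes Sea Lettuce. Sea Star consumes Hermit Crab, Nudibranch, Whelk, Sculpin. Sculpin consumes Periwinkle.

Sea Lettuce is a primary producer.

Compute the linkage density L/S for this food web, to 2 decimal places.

L/S = 1.91

There are L = 21 links among S = 11 species.
L/S = 21/11 = 1.9091 ≈ 1.91.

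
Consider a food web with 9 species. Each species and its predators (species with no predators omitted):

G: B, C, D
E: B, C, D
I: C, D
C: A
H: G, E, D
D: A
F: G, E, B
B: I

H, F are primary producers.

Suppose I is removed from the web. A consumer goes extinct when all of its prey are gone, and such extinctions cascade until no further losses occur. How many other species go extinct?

Remove I.
Every predator of it retains at least one other prey: C still has G, E; D still has H, G, E.
No consumer loses all prey, so no secondary extinctions occur.

0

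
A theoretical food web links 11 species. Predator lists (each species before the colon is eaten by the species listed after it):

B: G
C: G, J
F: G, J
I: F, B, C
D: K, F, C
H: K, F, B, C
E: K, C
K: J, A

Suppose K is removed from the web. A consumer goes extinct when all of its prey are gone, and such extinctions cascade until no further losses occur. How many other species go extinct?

1

Remove K.
Round 1: A (all prey gone) → extinct.
No further losses. Total secondary extinctions: 1.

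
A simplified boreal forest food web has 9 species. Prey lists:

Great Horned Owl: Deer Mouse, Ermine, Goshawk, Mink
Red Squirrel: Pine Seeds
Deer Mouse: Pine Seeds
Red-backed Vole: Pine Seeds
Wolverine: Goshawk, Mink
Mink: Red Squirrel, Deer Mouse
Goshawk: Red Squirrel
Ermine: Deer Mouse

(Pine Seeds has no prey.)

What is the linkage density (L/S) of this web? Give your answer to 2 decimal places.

There are L = 13 links among S = 9 species.
L/S = 13/9 = 1.4444 ≈ 1.44.

L/S = 1.44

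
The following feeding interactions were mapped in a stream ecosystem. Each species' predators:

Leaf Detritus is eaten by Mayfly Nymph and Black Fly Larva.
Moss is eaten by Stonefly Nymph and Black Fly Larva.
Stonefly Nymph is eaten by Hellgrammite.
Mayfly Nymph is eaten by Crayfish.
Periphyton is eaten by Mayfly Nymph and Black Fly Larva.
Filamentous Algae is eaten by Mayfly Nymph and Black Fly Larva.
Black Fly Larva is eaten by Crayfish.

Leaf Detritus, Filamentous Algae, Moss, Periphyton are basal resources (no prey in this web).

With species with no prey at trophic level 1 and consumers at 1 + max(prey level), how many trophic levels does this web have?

3

Basal resources (level 1): Leaf Detritus, Filamentous Algae, Moss, Periphyton.
Moss → Stonefly Nymph → Hellgrammite gives Hellgrammite level 3.
No species has a prey at level 3, so no species reaches level 4.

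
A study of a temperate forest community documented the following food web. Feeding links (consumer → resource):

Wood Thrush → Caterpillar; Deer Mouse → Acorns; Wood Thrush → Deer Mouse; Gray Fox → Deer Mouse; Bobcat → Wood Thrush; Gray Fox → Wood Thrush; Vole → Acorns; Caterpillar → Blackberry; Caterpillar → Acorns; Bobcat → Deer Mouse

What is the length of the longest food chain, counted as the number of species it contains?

4 species

One longest chain: Blackberry → Caterpillar → Wood Thrush → Gray Fox.
It has 4 species and 3 links.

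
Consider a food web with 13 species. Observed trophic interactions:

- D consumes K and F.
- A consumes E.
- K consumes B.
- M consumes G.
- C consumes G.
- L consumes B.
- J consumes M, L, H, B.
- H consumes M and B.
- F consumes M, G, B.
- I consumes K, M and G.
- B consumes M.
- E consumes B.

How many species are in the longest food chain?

One longest chain: G → M → B → L → J.
It has 5 species and 4 links.

5 species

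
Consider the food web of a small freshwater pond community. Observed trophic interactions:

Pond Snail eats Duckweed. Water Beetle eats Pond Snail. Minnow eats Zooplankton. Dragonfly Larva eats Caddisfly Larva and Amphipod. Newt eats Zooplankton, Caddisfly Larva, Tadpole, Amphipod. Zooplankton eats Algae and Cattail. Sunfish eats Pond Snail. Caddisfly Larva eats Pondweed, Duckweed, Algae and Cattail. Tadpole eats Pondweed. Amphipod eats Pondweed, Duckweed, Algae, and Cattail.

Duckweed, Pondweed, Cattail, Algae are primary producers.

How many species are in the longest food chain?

One longest chain: Duckweed → Caddisfly Larva → Newt.
It has 3 species and 2 links.

3 species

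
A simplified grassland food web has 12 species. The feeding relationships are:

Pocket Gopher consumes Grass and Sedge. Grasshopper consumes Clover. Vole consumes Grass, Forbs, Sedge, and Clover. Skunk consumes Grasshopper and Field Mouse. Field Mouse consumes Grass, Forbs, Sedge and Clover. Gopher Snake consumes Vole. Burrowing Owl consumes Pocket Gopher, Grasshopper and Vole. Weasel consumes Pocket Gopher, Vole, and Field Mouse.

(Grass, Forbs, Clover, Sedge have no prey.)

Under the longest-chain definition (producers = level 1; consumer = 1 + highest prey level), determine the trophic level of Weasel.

Trophic level 3

Grass is a producer → level 1.
Pocket Gopher eats Grass (level 1); other prey at levels: Sedge 1 → level 2.
Weasel eats Pocket Gopher (level 2); other prey at levels: Vole 2, Field Mouse 2 → level 3.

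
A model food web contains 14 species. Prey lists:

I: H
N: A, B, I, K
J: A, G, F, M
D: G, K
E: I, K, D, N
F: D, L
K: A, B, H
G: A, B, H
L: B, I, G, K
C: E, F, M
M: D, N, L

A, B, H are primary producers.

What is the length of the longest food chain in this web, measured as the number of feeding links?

4 links

One longest chain: H → I → L → F → J.
It has 5 species and 4 links.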